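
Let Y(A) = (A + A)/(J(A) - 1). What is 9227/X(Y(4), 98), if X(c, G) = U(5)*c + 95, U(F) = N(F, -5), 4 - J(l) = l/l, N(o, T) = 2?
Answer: 9227/103 ≈ 89.583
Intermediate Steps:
J(l) = 3 (J(l) = 4 - l/l = 4 - 1*1 = 4 - 1 = 3)
U(F) = 2
Y(A) = A (Y(A) = (A + A)/(3 - 1) = (2*A)/2 = (2*A)*(½) = A)
X(c, G) = 95 + 2*c (X(c, G) = 2*c + 95 = 95 + 2*c)
9227/X(Y(4), 98) = 9227/(95 + 2*4) = 9227/(95 + 8) = 9227/103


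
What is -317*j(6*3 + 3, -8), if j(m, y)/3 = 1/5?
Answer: -951/5 ≈ -190.20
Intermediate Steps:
j(m, y) = ⅗ (j(m, y) = 3/5 = 3*(⅕) = ⅗)
-317*j(6*3 + 3, -8) = -317*⅗ = -951/5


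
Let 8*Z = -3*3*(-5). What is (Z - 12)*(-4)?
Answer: 51/2 ≈ 25.500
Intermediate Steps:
Z = 45/8 (Z = (-3*3*(-5))/8 = (-9*(-5))/8 = (⅛)*45 = 45/8 ≈ 5.6250)
(Z - 12)*(-4) = (45/8 - 12)*(-4) = -51/8*(-4) = 51/2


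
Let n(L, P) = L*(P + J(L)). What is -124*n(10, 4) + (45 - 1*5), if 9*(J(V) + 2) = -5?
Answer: -15760/9 ≈ -1751.1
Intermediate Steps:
J(V) = -23/9 (J(V) = -2 + (⅑)*(-5) = -2 - 5/9 = -23/9)
n(L, P) = L*(-23/9 + P) (n(L, P) = L*(P - 23/9) = L*(-23/9 + P))
-124*n(10, 4) + (45 - 1*5) = -124*10*(-23 + 9*4)/9 + (45 - 1*5) = -124*10*(-23 + 36)/9 + (45 - 5) = -124*10*13/9 + 40 = -124*130/9 + 40 = -16120/9 + 40 = -15760/9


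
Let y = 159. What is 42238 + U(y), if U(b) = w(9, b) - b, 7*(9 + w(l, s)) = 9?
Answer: 294499/7 ≈ 42071.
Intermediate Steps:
w(l, s) = -54/7 (w(l, s) = -9 + (⅐)*9 = -9 + 9/7 = -54/7)
U(b) = -54/7 - b
42238 + U(y) = 42238 + (-54/7 - 1*159) = 42238 + (-54/7 - 159) = 42238 - 1167/7 = 294499/7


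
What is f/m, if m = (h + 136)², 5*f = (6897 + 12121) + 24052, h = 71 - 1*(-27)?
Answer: 4307/27378 ≈ 0.15732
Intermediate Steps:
h = 98 (h = 71 + 27 = 98)
f = 8614 (f = ((6897 + 12121) + 24052)/5 = (19018 + 24052)/5 = (⅕)*43070 = 8614)
m = 54756 (m = (98 + 136)² = 234² = 54756)
f/m = 8614/54756 = 8614*(1/54756) = 4307/27378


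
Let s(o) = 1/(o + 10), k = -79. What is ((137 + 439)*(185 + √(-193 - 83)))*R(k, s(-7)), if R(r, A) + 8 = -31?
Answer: -4155840 - 44928*I*√69 ≈ -4.1558e+6 - 3.732e+5*I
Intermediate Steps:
s(o) = 1/(10 + o)
R(r, A) = -39 (R(r, A) = -8 - 31 = -39)
((137 + 439)*(185 + √(-193 - 83)))*R(k, s(-7)) = ((137 + 439)*(185 + √(-193 - 83)))*(-39) = (576*(185 + √(-276)))*(-39) = (576*(185 + 2*I*√69))*(-39) = (106560 + 1152*I*√69)*(-39) = -4155840 - 44928*I*√69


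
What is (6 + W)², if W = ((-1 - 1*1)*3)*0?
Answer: 36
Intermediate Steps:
W = 0 (W = ((-1 - 1)*3)*0 = -2*3*0 = -6*0 = 0)
(6 + W)² = (6 + 0)² = 6² = 36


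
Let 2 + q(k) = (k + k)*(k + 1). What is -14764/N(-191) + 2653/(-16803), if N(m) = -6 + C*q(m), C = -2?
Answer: -68517647/1219578543 ≈ -0.056181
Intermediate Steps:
q(k) = -2 + 2*k*(1 + k) (q(k) = -2 + (k + k)*(k + 1) = -2 + (2*k)*(1 + k) = -2 + 2*k*(1 + k))
N(m) = -2 - 4*m - 4*m² (N(m) = -6 - 2*(-2 + 2*m + 2*m²) = -6 + (4 - 4*m - 4*m²) = -2 - 4*m - 4*m²)
-14764/N(-191) + 2653/(-16803) = -14764/(-2 - 4*(-191) - 4*(-191)²) + 2653/(-16803) = -14764/(-2 + 764 - 4*36481) + 2653*(-1/16803) = -14764/(-2 + 764 - 145924) - 2653/16803 = -14764/(-145162) - 2653/16803 = -14764*(-1/145162) - 2653/16803 = 7382/72581 - 2653/16803 = -68517647/1219578543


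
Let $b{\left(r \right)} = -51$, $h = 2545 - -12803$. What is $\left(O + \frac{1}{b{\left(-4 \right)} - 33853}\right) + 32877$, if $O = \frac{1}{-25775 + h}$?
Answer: $\frac{11622578627685}{353517008} \approx 32877.0$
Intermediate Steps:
$h = 15348$ ($h = 2545 + 12803 = 15348$)
$O = - \frac{1}{10427}$ ($O = \frac{1}{-25775 + 15348} = \frac{1}{-10427} = - \frac{1}{10427} \approx -9.5905 \cdot 10^{-5}$)
$\left(O + \frac{1}{b{\left(-4 \right)} - 33853}\right) + 32877 = \left(- \frac{1}{10427} + \frac{1}{-51 - 33853}\right) + 32877 = \left(- \frac{1}{10427} + \frac{1}{-33904}\right) + 32877 = \left(- \frac{1}{10427} - \frac{1}{33904}\right) + 32877 = - \frac{44331}{353517008} + 32877 = \frac{11622578627685}{353517008}$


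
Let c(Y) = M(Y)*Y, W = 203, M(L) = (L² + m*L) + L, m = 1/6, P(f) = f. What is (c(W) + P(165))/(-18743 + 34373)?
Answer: 10096403/18756 ≈ 538.30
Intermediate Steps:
m = ⅙ ≈ 0.16667
M(L) = L² + 7*L/6 (M(L) = (L² + L/6) + L = L² + 7*L/6)
c(Y) = Y²*(7 + 6*Y)/6 (c(Y) = (Y*(7 + 6*Y)/6)*Y = Y²*(7 + 6*Y)/6)
(c(W) + P(165))/(-18743 + 34373) = (203²*(7/6 + 203) + 165)/(-18743 + 34373) = (41209*(1225/6) + 165)/15630 = (50481025/6 + 165)*(1/15630) = (50482015/6)*(1/15630) = 10096403/18756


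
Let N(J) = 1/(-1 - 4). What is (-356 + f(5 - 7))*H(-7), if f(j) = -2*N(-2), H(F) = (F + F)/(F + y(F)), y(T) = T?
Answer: -1778/5 ≈ -355.60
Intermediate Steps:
N(J) = -⅕ (N(J) = 1/(-5) = -⅕)
H(F) = 1 (H(F) = (F + F)/(F + F) = (2*F)/((2*F)) = (2*F)*(1/(2*F)) = 1)
f(j) = ⅖ (f(j) = -2*(-⅕) = ⅖)
(-356 + f(5 - 7))*H(-7) = (-356 + ⅖)*1 = -1778/5*1 = -1778/5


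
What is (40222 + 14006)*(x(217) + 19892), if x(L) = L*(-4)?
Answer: 1031633472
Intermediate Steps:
x(L) = -4*L
(40222 + 14006)*(x(217) + 19892) = (40222 + 14006)*(-4*217 + 19892) = 54228*(-868 + 19892) = 54228*19024 = 1031633472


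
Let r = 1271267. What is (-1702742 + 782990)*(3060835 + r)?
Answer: -3984459478704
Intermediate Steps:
(-1702742 + 782990)*(3060835 + r) = (-1702742 + 782990)*(3060835 + 1271267) = -919752*4332102 = -3984459478704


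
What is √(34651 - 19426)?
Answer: 5*√609 ≈ 123.39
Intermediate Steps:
√(34651 - 19426) = √15225 = 5*√609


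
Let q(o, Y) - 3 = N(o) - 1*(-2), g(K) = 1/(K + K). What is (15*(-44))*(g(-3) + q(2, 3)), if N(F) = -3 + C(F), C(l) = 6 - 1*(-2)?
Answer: -6490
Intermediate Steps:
C(l) = 8 (C(l) = 6 + 2 = 8)
N(F) = 5 (N(F) = -3 + 8 = 5)
g(K) = 1/(2*K)
q(o, Y) = 10 (q(o, Y) = 3 + (5 - 1*(-2)) = 3 + (5 + 2) = 3 + 7 = 10)
(15*(-44))*(g(-3) + q(2, 3)) = (15*(-44))*((½)/(-3) + 10) = -660*((½)*(-⅓) + 10) = -660*(-⅙ + 10) = -660*59/6 = -6490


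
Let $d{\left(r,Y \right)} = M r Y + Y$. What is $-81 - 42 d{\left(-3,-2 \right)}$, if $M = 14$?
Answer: $-3525$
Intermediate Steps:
$d{\left(r,Y \right)} = Y + 14 Y r$ ($d{\left(r,Y \right)} = 14 r Y + Y = 14 Y r + Y = Y + 14 Y r$)
$-81 - 42 d{\left(-3,-2 \right)} = -81 - 42 \left(- 2 \left(1 + 14 \left(-3\right)\right)\right) = -81 - 42 \left(- 2 \left(1 - 42\right)\right) = -81 - 42 \left(\left(-2\right) \left(-41\right)\right) = -81 - 3444 = -3525$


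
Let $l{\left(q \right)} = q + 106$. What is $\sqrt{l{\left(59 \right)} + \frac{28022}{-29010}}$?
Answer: $\frac{\sqrt{34511949570}}{14505} \approx 12.808$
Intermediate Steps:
$l{\left(q \right)} = 106 + q$
$\sqrt{l{\left(59 \right)} + \frac{28022}{-29010}} = \sqrt{\left(106 + 59\right) + \frac{28022}{-29010}} = \sqrt{165 + 28022 \left(- \frac{1}{29010}\right)} = \sqrt{165 - \frac{14011}{14505}} = \sqrt{\frac{2379314}{14505}} = \frac{\sqrt{34511949570}}{14505}$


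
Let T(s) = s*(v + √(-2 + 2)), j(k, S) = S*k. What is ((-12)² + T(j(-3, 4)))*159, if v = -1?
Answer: 24804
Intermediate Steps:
T(s) = -s (T(s) = s*(-1 + √(-2 + 2)) = s*(-1 + √0) = s*(-1 + 0) = s*(-1) = -s)
((-12)² + T(j(-3, 4)))*159 = ((-12)² - 4*(-3))*159 = (144 - 1*(-12))*159 = (144 + 12)*159 = 156*159 = 24804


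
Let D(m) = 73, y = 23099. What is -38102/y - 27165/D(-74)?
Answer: -630265781/1686227 ≈ -373.77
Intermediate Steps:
-38102/y - 27165/D(-74) = -38102/23099 - 27165/73 = -630265781/1686227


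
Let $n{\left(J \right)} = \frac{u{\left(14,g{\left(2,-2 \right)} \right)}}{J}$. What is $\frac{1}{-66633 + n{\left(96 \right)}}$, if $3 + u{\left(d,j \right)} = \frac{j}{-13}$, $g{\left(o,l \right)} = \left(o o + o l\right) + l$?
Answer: $- \frac{1248}{83158021} \approx -1.5008 \cdot 10^{-5}$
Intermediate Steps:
$g{\left(o,l \right)} = l + o^{2} + l o$ ($g{\left(o,l \right)} = \left(o^{2} + l o\right) + l = l + o^{2} + l o$)
$u{\left(d,j \right)} = -3 - \frac{j}{13}$ ($u{\left(d,j \right)} = -3 + \frac{j}{-13} = -3 + j \left(- \frac{1}{13}\right) = -3 - \frac{j}{13}$)
$n{\left(J \right)} = - \frac{37}{13 J}$ ($n{\left(J \right)} = \frac{-3 - \frac{-2 + 2^{2} - 4}{13}}{J} = \frac{-3 - \frac{-2 + 4 - 4}{13}}{J} = \frac{-3 - - \frac{2}{13}}{J} = \frac{-3 + \frac{2}{13}}{J} = - \frac{37}{13 J}$)
$\frac{1}{-66633 + n{\left(96 \right)}} = \frac{1}{-66633 - \frac{37}{13 \cdot 96}} = \frac{1}{-66633 - \frac{37}{1248}} = \frac{1}{- \frac{83158021}{1248}} = - \frac{1248}{83158021}$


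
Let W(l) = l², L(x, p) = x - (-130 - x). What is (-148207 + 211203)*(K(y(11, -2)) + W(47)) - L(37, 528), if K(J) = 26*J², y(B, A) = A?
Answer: 145709544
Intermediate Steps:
L(x, p) = 130 + 2*x (L(x, p) = x + (130 + x) = 130 + 2*x)
(-148207 + 211203)*(K(y(11, -2)) + W(47)) - L(37, 528) = (-148207 + 211203)*(26*(-2)² + 47²) - (130 + 2*37) = 62996*(26*4 + 2209) - (130 + 74) = 62996*(104 + 2209) - 1*204 = 62996*2313 - 204 = 145709748 - 204 = 145709544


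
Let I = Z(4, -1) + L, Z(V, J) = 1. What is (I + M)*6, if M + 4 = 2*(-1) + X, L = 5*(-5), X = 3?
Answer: -162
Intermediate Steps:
L = -25
I = -24 (I = 1 - 25 = -24)
M = -3 (M = -4 + (2*(-1) + 3) = -4 + (-2 + 3) = -4 + 1 = -3)
(I + M)*6 = (-24 - 3)*6 = -27*6 = -162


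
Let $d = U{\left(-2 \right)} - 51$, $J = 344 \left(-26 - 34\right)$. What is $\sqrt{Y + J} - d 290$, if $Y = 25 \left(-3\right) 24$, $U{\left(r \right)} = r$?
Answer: $15370 + 2 i \sqrt{5610} \approx 15370.0 + 149.8 i$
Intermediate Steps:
$J = -20640$ ($J = 344 \left(-60\right) = -20640$)
$d = -53$ ($d = -2 - 51 = -53$)
$Y = -1800$ ($Y = \left(-75\right) 24 = -1800$)
$\sqrt{Y + J} - d 290 = \sqrt{-1800 - 20640} - \left(-53\right) 290 = \sqrt{-22440} - -15370 = 2 i \sqrt{5610} + 15370 = 15370 + 2 i \sqrt{5610}$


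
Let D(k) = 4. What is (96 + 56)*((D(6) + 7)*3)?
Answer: 5016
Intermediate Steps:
(96 + 56)*((D(6) + 7)*3) = (96 + 56)*((4 + 7)*3) = 152*(11*3) = 152*33 = 5016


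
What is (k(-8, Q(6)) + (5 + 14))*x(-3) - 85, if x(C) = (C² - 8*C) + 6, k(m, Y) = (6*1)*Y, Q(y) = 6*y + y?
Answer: 10484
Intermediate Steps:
Q(y) = 7*y
k(m, Y) = 6*Y
x(C) = 6 + C² - 8*C
(k(-8, Q(6)) + (5 + 14))*x(-3) - 85 = (6*(7*6) + (5 + 14))*(6 + (-3)² - 8*(-3)) - 85 = (6*42 + 19)*(6 + 9 + 24) - 85 = (252 + 19)*39 - 85 = 271*39 - 85 = 10569 - 85 = 10484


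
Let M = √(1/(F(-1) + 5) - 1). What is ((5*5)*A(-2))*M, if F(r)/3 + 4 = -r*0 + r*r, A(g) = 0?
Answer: 0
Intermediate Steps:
F(r) = -12 + 3*r² (F(r) = -12 + 3*(-r*0 + r*r) = -12 + 3*(0 + r²) = -12 + 3*r²)
M = I*√5/2 (M = √(1/((-12 + 3*(-1)²) + 5) - 1) = √(1/((-12 + 3*1) + 5) - 1) = √(1/((-12 + 3) + 5) - 1) = √(1/(-9 + 5) - 1) = √(1/(-4) - 1) = √(-¼ - 1) = √(-5/4) = I*√5/2 ≈ 1.118*I)
((5*5)*A(-2))*M = ((5*5)*0)*(I*√5/2) = (25*0)*(I*√5/2) = 0*(I*√5/2) = 0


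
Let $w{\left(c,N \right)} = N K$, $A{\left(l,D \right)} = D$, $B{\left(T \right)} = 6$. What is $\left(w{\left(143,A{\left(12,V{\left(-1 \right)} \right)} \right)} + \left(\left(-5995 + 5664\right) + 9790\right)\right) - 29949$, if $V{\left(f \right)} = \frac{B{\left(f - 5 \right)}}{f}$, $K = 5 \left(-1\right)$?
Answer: $-20460$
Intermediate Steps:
$K = -5$
$V{\left(f \right)} = \frac{6}{f}$
$w{\left(c,N \right)} = - 5 N$ ($w{\left(c,N \right)} = N \left(-5\right) = - 5 N$)
$\left(w{\left(143,A{\left(12,V{\left(-1 \right)} \right)} \right)} + \left(\left(-5995 + 5664\right) + 9790\right)\right) - 29949 = \left(- 5 \frac{6}{-1} + \left(\left(-5995 + 5664\right) + 9790\right)\right) - 29949 = \left(- 5 \cdot 6 \left(-1\right) + \left(-331 + 9790\right)\right) - 29949 = \left(\left(-5\right) \left(-6\right) + 9459\right) - 29949 = \left(30 + 9459\right) - 29949 = 9489 - 29949 = -20460$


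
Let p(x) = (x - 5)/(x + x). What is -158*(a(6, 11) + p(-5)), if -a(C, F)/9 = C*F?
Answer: 93694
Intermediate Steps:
a(C, F) = -9*C*F
p(x) = (-5 + x)/(2*x) (p(x) = (-5 + x)/((2*x)) = (-5 + x)*(1/(2*x)) = (-5 + x)/(2*x))
-158*(a(6, 11) + p(-5)) = -158*(-9*6*11 + (½)*(-5 - 5)/(-5)) = -158*(-594 + (½)*(-⅕)*(-10)) = -158*(-594 + 1) = -158*(-593) = 93694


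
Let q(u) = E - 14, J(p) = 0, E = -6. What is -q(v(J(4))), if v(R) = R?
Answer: 20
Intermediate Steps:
q(u) = -20 (q(u) = -6 - 14 = -20)
-q(v(J(4))) = -1*(-20) = 20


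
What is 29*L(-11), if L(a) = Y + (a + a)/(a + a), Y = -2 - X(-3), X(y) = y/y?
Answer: -58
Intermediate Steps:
X(y) = 1
Y = -3 (Y = -2 - 1*1 = -2 - 1 = -3)
L(a) = -2 (L(a) = -3 + (a + a)/(a + a) = -3 + (2*a)/((2*a)) = -3 + (2*a)*(1/(2*a)) = -3 + 1 = -2)
29*L(-11) = 29*(-2) = -58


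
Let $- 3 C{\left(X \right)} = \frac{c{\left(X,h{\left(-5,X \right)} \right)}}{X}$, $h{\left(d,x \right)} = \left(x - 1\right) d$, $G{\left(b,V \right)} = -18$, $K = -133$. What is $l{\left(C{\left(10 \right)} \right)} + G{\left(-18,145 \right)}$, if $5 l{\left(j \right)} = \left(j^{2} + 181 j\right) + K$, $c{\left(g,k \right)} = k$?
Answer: $\frac{203}{20} \approx 10.15$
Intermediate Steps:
$h{\left(d,x \right)} = d \left(-1 + x\right)$ ($h{\left(d,x \right)} = \left(-1 + x\right) d = d \left(-1 + x\right)$)
$C{\left(X \right)} = - \frac{5 - 5 X}{3 X}$ ($C{\left(X \right)} = - \frac{- 5 \left(-1 + X\right) \frac{1}{X}}{3} = - \frac{\left(5 - 5 X\right) \frac{1}{X}}{3} = - \frac{\frac{1}{X} \left(5 - 5 X\right)}{3} = - \frac{5 - 5 X}{3 X}$)
$l{\left(j \right)} = - \frac{133}{5} + \frac{j^{2}}{5} + \frac{181 j}{5}$ ($l{\left(j \right)} = \frac{\left(j^{2} + 181 j\right) - 133}{5} = \frac{-133 + j^{2} + 181 j}{5} = - \frac{133}{5} + \frac{j^{2}}{5} + \frac{181 j}{5}$)
$l{\left(C{\left(10 \right)} \right)} + G{\left(-18,145 \right)} = \left(- \frac{133}{5} + \frac{\left(\frac{5 \left(-1 + 10\right)}{3 \cdot 10}\right)^{2}}{5} + \frac{181 \frac{5 \left(-1 + 10\right)}{3 \cdot 10}}{5}\right) - 18 = \left(- \frac{133}{5} + \frac{\left(\frac{5}{3} \cdot \frac{1}{10} \cdot 9\right)^{2}}{5} + \frac{181 \cdot \frac{5}{3} \cdot \frac{1}{10} \cdot 9}{5}\right) - 18 = \left(- \frac{133}{5} + \frac{\left(\frac{3}{2}\right)^{2}}{5} + \frac{181}{5} \cdot \frac{3}{2}\right) - 18 = \left(- \frac{133}{5} + \frac{1}{5} \cdot \frac{9}{4} + \frac{543}{10}\right) - 18 = \left(- \frac{133}{5} + \frac{9}{20} + \frac{543}{10}\right) - 18 = \frac{563}{20} - 18 = \frac{203}{20}$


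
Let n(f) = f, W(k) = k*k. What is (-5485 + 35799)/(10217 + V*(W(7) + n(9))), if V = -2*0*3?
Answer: 30314/10217 ≈ 2.9670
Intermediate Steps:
V = 0 (V = 0*3 = 0)
W(k) = k**2
(-5485 + 35799)/(10217 + V*(W(7) + n(9))) = (-5485 + 35799)/(10217 + 0*(7**2 + 9)) = 30314/(10217 + 0*(49 + 9)) = 30314/(10217 + 0*58) = 30314/(10217 + 0) = 30314/10217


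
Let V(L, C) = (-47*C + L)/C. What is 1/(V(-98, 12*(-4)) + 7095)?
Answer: 24/169201 ≈ 0.00014184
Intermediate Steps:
V(L, C) = (L - 47*C)/C
1/(V(-98, 12*(-4)) + 7095) = 1/((-47 - 98/(12*(-4))) + 7095) = 1/((-47 - 98/(-48)) + 7095) = 1/((-47 - 98*(-1/48)) + 7095) = 1/((-47 + 49/24) + 7095) = 1/(-1079/24 + 7095) = 1/(169201/24) = 24/169201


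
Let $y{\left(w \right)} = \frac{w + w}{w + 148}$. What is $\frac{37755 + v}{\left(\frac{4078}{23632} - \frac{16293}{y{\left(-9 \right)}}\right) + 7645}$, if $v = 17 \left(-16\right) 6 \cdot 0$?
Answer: $\frac{1338339240}{4731008449} \approx 0.28289$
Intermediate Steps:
$y{\left(w \right)} = \frac{2 w}{148 + w}$
$v = 0$ ($v = \left(-272\right) 0 = 0$)
$\frac{37755 + v}{\left(\frac{4078}{23632} - \frac{16293}{y{\left(-9 \right)}}\right) + 7645} = \frac{37755 + 0}{\left(\frac{4078}{23632} - \frac{16293}{2 \left(-9\right) \frac{1}{148 - 9}}\right) + 7645} = \frac{37755}{\left(4078 \cdot \frac{1}{23632} - \frac{16293}{2 \left(-9\right) \frac{1}{139}}\right) + 7645} = \frac{37755}{\left(\frac{2039}{11816} - \frac{16293}{2 \left(-9\right) \frac{1}{139}}\right) + 7645} = \frac{37755}{\left(\frac{2039}{11816} - \frac{16293}{- \frac{18}{139}}\right) + 7645} = \frac{37755}{\left(\frac{2039}{11816} - - \frac{754909}{6}\right) + 7645} = \frac{37755}{\left(\frac{2039}{11816} + \frac{754909}{6}\right) + 7645} = \frac{37755}{\frac{4460008489}{35448} + 7645} = \frac{37755}{\frac{4731008449}{35448}} = 37755 \cdot \frac{35448}{4731008449} = \frac{1338339240}{4731008449}$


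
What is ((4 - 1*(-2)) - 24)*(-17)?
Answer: 306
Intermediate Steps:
((4 - 1*(-2)) - 24)*(-17) = ((4 + 2) - 24)*(-17) = (6 - 24)*(-17) = -18*(-17) = 306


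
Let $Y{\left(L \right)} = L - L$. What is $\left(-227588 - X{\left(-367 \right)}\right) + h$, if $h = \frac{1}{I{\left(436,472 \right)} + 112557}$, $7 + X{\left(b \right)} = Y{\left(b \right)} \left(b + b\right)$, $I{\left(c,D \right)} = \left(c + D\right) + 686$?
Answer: $- \frac{25978598730}{114151} \approx -2.2758 \cdot 10^{5}$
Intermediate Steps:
$I{\left(c,D \right)} = 686 + D + c$ ($I{\left(c,D \right)} = \left(D + c\right) + 686 = 686 + D + c$)
$Y{\left(L \right)} = 0$
$X{\left(b \right)} = -7$ ($X{\left(b \right)} = -7 + 0 \left(b + b\right) = -7 + 0 \cdot 2 b = -7 + 0 = -7$)
$h = \frac{1}{114151}$ ($h = \frac{1}{\left(686 + 472 + 436\right) + 112557} = \frac{1}{1594 + 112557} = \frac{1}{114151} \approx 8.7603 \cdot 10^{-6}$)
$\left(-227588 - X{\left(-367 \right)}\right) + h = \left(-227588 - -7\right) + \frac{1}{114151} = \left(-227588 + 7\right) + \frac{1}{114151} = -227581 + \frac{1}{114151} = - \frac{25978598730}{114151}$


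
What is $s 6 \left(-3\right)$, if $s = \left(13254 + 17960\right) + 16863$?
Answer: $-865386$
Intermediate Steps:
$s = 48077$ ($s = 31214 + 16863 = 48077$)
$s 6 \left(-3\right) = 48077 \cdot 6 \left(-3\right) = 48077 \left(-18\right) = -865386$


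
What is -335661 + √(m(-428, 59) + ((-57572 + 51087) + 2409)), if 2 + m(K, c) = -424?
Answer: -335661 + I*√4502 ≈ -3.3566e+5 + 67.097*I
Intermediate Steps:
m(K, c) = -426 (m(K, c) = -2 - 424 = -426)
-335661 + √(m(-428, 59) + ((-57572 + 51087) + 2409)) = -335661 + √(-426 + ((-57572 + 51087) + 2409)) = -335661 + √(-426 + (-6485 + 2409)) = -335661 + √(-426 - 4076) = -335661 + √(-4502) = -335661 + I*√4502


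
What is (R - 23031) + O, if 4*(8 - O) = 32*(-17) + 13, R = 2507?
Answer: -81533/4 ≈ -20383.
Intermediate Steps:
O = 563/4 (O = 8 - (32*(-17) + 13)/4 = 8 - (-544 + 13)/4 = 8 - ¼*(-531) = 8 + 531/4 = 563/4 ≈ 140.75)
(R - 23031) + O = (2507 - 23031) + 563/4 = -20524 + 563/4 = -81533/4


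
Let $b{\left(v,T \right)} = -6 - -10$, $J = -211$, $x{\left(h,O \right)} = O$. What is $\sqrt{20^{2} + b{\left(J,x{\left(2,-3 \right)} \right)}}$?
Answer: $2 \sqrt{101} \approx 20.1$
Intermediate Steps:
$b{\left(v,T \right)} = 4$ ($b{\left(v,T \right)} = -6 + 10 = 4$)
$\sqrt{20^{2} + b{\left(J,x{\left(2,-3 \right)} \right)}} = \sqrt{20^{2} + 4} = \sqrt{400 + 4} = \sqrt{404} = 2 \sqrt{101}$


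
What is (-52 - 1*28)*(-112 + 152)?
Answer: -3200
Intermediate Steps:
(-52 - 1*28)*(-112 + 152) = (-52 - 28)*40 = -80*40 = -3200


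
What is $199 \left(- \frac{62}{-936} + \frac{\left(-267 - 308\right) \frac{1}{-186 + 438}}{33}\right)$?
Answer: $- \frac{31243}{54054} \approx -0.578$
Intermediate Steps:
$199 \left(- \frac{62}{-936} + \frac{\left(-267 - 308\right) \frac{1}{-186 + 438}}{33}\right) = 199 \left(\left(-62\right) \left(- \frac{1}{936}\right) + - \frac{575}{252} \cdot \frac{1}{33}\right) = 199 \left(\frac{31}{468} + \left(-575\right) \frac{1}{252} \cdot \frac{1}{33}\right) = 199 \left(\frac{31}{468} - \frac{575}{8316}\right) = 199 \left(- \frac{157}{54054}\right) = - \frac{31243}{54054}$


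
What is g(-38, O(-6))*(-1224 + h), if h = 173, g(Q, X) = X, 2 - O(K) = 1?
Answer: -1051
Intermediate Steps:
O(K) = 1 (O(K) = 2 - 1*1 = 2 - 1 = 1)
g(-38, O(-6))*(-1224 + h) = 1*(-1224 + 173) = 1*(-1051) = -1051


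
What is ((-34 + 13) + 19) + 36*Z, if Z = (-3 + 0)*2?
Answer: -218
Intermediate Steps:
Z = -6 (Z = -3*2 = -6)
((-34 + 13) + 19) + 36*Z = ((-34 + 13) + 19) + 36*(-6) = (-21 + 19) - 216 = -2 - 216 = -218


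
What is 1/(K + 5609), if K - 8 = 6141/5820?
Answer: 1940/10899027 ≈ 0.00017800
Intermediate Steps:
K = 17567/1940 (K = 8 + 6141/5820 = 8 + 6141*(1/5820) = 8 + 2047/1940 = 17567/1940 ≈ 9.0552)
1/(K + 5609) = 1/(17567/1940 + 5609) = 1/(10899027/1940) = 1940/10899027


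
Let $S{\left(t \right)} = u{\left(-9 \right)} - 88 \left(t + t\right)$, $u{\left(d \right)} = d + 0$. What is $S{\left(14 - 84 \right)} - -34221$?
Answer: $46532$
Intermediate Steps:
$u{\left(d \right)} = d$
$S{\left(t \right)} = -9 - 176 t$ ($S{\left(t \right)} = -9 - 88 \left(t + t\right) = -9 - 88 \cdot 2 t = -9 - 176 t$)
$S{\left(14 - 84 \right)} - -34221 = \left(-9 - 176 \left(14 - 84\right)\right) - -34221 = \left(-9 - 176 \left(14 - 84\right)\right) + 34221 = \left(-9 - -12320\right) + 34221 = \left(-9 + 12320\right) + 34221 = 12311 + 34221 = 46532$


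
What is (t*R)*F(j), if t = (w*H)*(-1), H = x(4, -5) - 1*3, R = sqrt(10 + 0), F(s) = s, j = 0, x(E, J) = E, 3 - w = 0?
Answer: 0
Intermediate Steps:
w = 3 (w = 3 - 1*0 = 3 + 0 = 3)
R = sqrt(10) ≈ 3.1623
H = 1 (H = 4 - 1*3 = 4 - 3 = 1)
t = -3 (t = (3*1)*(-1) = 3*(-1) = -3)
(t*R)*F(j) = -3*sqrt(10)*0 = 0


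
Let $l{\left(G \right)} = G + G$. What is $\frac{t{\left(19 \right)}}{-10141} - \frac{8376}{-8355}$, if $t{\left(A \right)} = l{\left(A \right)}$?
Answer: $\frac{28207842}{28242685} \approx 0.99877$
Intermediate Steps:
$l{\left(G \right)} = 2 G$
$t{\left(A \right)} = 2 A$
$\frac{t{\left(19 \right)}}{-10141} - \frac{8376}{-8355} = \frac{2 \cdot 19}{-10141} - \frac{8376}{-8355} = 38 \left(- \frac{1}{10141}\right) - - \frac{2792}{2785} = - \frac{38}{10141} + \frac{2792}{2785} = \frac{28207842}{28242685}$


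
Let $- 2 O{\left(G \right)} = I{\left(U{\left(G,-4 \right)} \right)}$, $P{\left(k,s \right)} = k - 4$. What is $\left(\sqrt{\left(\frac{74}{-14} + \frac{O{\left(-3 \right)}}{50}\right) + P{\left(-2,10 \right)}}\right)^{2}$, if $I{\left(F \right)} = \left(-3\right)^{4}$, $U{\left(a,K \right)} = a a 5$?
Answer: $- \frac{8467}{700} \approx -12.096$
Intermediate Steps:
$U{\left(a,K \right)} = 5 a^{2}$ ($U{\left(a,K \right)} = a^{2} \cdot 5 = 5 a^{2}$)
$I{\left(F \right)} = 81$
$P{\left(k,s \right)} = -4 + k$
$O{\left(G \right)} = - \frac{81}{2}$ ($O{\left(G \right)} = \left(- \frac{1}{2}\right) 81 = - \frac{81}{2}$)
$\left(\sqrt{\left(\frac{74}{-14} + \frac{O{\left(-3 \right)}}{50}\right) + P{\left(-2,10 \right)}}\right)^{2} = \left(\sqrt{\left(\frac{74}{-14} - \frac{81}{2 \cdot 50}\right) - 6}\right)^{2} = \left(\sqrt{\left(74 \left(- \frac{1}{14}\right) - \frac{81}{100}\right) - 6}\right)^{2} = \left(\sqrt{\left(- \frac{37}{7} - \frac{81}{100}\right) - 6}\right)^{2} = \left(\sqrt{- \frac{4267}{700} - 6}\right)^{2} = \left(\sqrt{- \frac{8467}{700}}\right)^{2} = \left(\frac{i \sqrt{59269}}{70}\right)^{2} = - \frac{8467}{700}$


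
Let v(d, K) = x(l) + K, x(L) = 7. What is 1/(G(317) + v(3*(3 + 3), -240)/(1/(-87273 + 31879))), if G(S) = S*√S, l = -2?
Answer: 12906802/166585506012191 - 317*√317/166585506012191 ≈ 7.7445e-8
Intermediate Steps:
v(d, K) = 7 + K
G(S) = S^(3/2)
1/(G(317) + v(3*(3 + 3), -240)/(1/(-87273 + 31879))) = 1/(317^(3/2) + (7 - 240)/(1/(-87273 + 31879))) = 1/(317*√317 - 233/(1/(-55394))) = 1/(317*√317 - 233/(-1/55394)) = 1/(317*√317 - 233*(-55394)) = 1/(317*√317 + 12906802) = 1/(12906802 + 317*√317)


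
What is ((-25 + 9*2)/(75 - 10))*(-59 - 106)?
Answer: 231/13 ≈ 17.769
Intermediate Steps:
((-25 + 9*2)/(75 - 10))*(-59 - 106) = ((-25 + 18)/65)*(-165) = -7*1/65*(-165) = -7/65*(-165) = 231/13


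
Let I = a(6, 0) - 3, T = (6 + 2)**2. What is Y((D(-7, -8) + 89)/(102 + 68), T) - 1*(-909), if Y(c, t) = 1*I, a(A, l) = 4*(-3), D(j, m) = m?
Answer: 894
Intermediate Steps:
a(A, l) = -12
T = 64 (T = 8**2 = 64)
I = -15 (I = -12 - 3 = -15)
Y(c, t) = -15 (Y(c, t) = 1*(-15) = -15)
Y((D(-7, -8) + 89)/(102 + 68), T) - 1*(-909) = -15 - 1*(-909) = -15 + 909 = 894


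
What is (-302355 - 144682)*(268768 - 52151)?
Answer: -96835813829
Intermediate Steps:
(-302355 - 144682)*(268768 - 52151) = -447037*216617 = -96835813829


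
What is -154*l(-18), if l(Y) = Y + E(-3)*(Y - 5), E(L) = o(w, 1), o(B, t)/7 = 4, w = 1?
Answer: 101948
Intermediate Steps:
o(B, t) = 28 (o(B, t) = 7*4 = 28)
E(L) = 28
l(Y) = -140 + 29*Y (l(Y) = Y + 28*(Y - 5) = Y + 28*(-5 + Y) = Y + (-140 + 28*Y) = -140 + 29*Y)
-154*l(-18) = -154*(-140 + 29*(-18)) = -154*(-140 - 522) = -154*(-662) = 101948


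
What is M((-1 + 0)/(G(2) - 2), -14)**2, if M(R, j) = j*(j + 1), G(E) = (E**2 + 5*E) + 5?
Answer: 33124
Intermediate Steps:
G(E) = 5 + E**2 + 5*E
M(R, j) = j*(1 + j)
M((-1 + 0)/(G(2) - 2), -14)**2 = (-14*(1 - 14))**2 = (-14*(-13))**2 = 182**2 = 33124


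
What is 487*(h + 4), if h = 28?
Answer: 15584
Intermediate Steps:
487*(h + 4) = 487*(28 + 4) = 487*32 = 15584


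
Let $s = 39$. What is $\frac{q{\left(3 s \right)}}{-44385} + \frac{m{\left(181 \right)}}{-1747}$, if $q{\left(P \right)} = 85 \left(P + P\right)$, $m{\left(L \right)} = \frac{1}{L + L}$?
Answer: $- \frac{838583923}{1871313026} \approx -0.44813$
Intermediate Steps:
$m{\left(L \right)} = \frac{1}{2 L}$
$q{\left(P \right)} = 170 P$ ($q{\left(P \right)} = 85 \cdot 2 P = 170 P$)
$\frac{q{\left(3 s \right)}}{-44385} + \frac{m{\left(181 \right)}}{-1747} = \frac{170 \cdot 3 \cdot 39}{-44385} + \frac{\frac{1}{2} \cdot \frac{1}{181}}{-1747} = 170 \cdot 117 \left(- \frac{1}{44385}\right) + \frac{1}{2} \cdot \frac{1}{181} \left(- \frac{1}{1747}\right) = 19890 \left(- \frac{1}{44385}\right) + \frac{1}{362} \left(- \frac{1}{1747}\right) = - \frac{1326}{2959} - \frac{1}{632414} = - \frac{838583923}{1871313026}$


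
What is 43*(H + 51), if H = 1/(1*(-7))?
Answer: 15308/7 ≈ 2186.9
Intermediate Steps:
H = -⅐ (H = 1/(-7) = -⅐ ≈ -0.14286)
43*(H + 51) = 43*(-⅐ + 51) = 43*(356/7) = 15308/7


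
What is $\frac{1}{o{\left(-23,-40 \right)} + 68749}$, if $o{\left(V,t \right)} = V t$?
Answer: $\frac{1}{69669} \approx 1.4354 \cdot 10^{-5}$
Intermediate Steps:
$\frac{1}{o{\left(-23,-40 \right)} + 68749} = \frac{1}{\left(-23\right) \left(-40\right) + 68749} = \frac{1}{920 + 68749} = \frac{1}{69669}$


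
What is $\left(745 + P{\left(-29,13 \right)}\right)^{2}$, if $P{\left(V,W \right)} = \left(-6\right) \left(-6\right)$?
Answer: $609961$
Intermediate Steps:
$P{\left(V,W \right)} = 36$
$\left(745 + P{\left(-29,13 \right)}\right)^{2} = \left(745 + 36\right)^{2} = 781^{2} = 609961$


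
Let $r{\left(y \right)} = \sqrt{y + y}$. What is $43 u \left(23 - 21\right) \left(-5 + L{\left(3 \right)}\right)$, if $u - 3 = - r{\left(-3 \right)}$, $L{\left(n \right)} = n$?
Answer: $-516 + 172 i \sqrt{6} \approx -516.0 + 421.31 i$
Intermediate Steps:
$r{\left(y \right)} = \sqrt{2} \sqrt{y}$ ($r{\left(y \right)} = \sqrt{2 y} = \sqrt{2} \sqrt{y}$)
$u = 3 - i \sqrt{6}$ ($u = 3 - \sqrt{2} \sqrt{-3} = 3 - \sqrt{2} i \sqrt{3} = 3 - i \sqrt{6} \approx 3.0 - 2.4495 i$)
$43 u \left(23 - 21\right) \left(-5 + L{\left(3 \right)}\right) = 43 \left(3 - i \sqrt{6}\right) \left(23 - 21\right) \left(-5 + 3\right) = \left(129 - 43 i \sqrt{6}\right) 2 \left(-2\right) = \left(129 - 43 i \sqrt{6}\right) \left(-4\right) = -516 + 172 i \sqrt{6}$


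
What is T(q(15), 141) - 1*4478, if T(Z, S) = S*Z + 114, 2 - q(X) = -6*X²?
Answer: 186268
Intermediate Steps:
q(X) = 2 + 6*X² (q(X) = 2 - (-6)*X² = 2 + 6*X²)
T(Z, S) = 114 + S*Z
T(q(15), 141) - 1*4478 = (114 + 141*(2 + 6*15²)) - 1*4478 = (114 + 141*(2 + 6*225)) - 4478 = (114 + 141*(2 + 1350)) - 4478 = (114 + 141*1352) - 4478 = (114 + 190632) - 4478 = 190746 - 4478 = 186268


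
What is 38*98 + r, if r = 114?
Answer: 3838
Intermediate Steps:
38*98 + r = 38*98 + 114 = 3724 + 114 = 3838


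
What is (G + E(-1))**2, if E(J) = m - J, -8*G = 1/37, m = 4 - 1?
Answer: 1399489/87616 ≈ 15.973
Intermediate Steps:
m = 3
G = -1/296 (G = -1/8/37 = -1/8*1/37 = -1/296 ≈ -0.0033784)
E(J) = 3 - J
(G + E(-1))**2 = (-1/296 + (3 - 1*(-1)))**2 = (-1/296 + (3 + 1))**2 = (-1/296 + 4)**2 = (1183/296)**2 = 1399489/87616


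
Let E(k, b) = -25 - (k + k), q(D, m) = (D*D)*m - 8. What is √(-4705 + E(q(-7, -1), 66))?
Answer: 2*I*√1154 ≈ 67.941*I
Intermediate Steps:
q(D, m) = -8 + m*D² (q(D, m) = D²*m - 8 = m*D² - 8 = -8 + m*D²)
E(k, b) = -25 - 2*k
√(-4705 + E(q(-7, -1), 66)) = √(-4705 + (-25 - 2*(-8 - 1*(-7)²))) = √(-4705 + (-25 - 2*(-8 - 1*49))) = √(-4705 + (-25 - 2*(-8 - 49))) = √(-4705 + (-25 - 2*(-57))) = √(-4705 + (-25 + 114)) = √(-4705 + 89) = √(-4616) = 2*I*√1154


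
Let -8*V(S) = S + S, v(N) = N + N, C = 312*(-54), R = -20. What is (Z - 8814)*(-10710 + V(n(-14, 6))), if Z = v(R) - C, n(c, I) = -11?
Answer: -171187513/2 ≈ -8.5594e+7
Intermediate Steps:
C = -16848
v(N) = 2*N
V(S) = -S/4 (V(S) = -(S + S)/8 = -S/4)
Z = 16808 (Z = 2*(-20) - 1*(-16848) = -40 + 16848 = 16808)
(Z - 8814)*(-10710 + V(n(-14, 6))) = (16808 - 8814)*(-10710 - ¼*(-11)) = 7994*(-10710 + 11/4) = 7994*(-42829/4) = -171187513/2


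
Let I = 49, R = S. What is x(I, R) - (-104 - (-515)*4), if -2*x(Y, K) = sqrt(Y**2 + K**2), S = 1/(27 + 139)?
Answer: -1956 - sqrt(66161957)/332 ≈ -1980.5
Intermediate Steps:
S = 1/166 ≈ 0.0060241
R = 1/166 ≈ 0.0060241
x(Y, K) = -sqrt(K**2 + Y**2)/2 (x(Y, K) = -sqrt(Y**2 + K**2)/2 = -sqrt(K**2 + Y**2)/2)
x(I, R) - (-104 - (-515)*4) = -sqrt((1/166)**2 + 49**2)/2 - (-104 - (-515)*4) = -sqrt(1/27556 + 2401)/2 - (-104 - 103*(-20)) = -sqrt(66161957)/332 - (-104 + 2060) = -sqrt(66161957)/332 - 1*1956 = -sqrt(66161957)/332 - 1956 = -1956 - sqrt(66161957)/332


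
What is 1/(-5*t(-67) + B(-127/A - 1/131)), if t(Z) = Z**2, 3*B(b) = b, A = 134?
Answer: -52662/1182015361 ≈ -4.4553e-5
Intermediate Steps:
B(b) = b/3
1/(-5*t(-67) + B(-127/A - 1/131)) = 1/(-5*(-67)**2 + (-127/134 - 1/131)/3) = 1/(-5*4489 + (-127*1/134 - 1*1/131)/3) = 1/(-22445 + (-127/134 - 1/131)/3) = 1/(-22445 + (1/3)*(-16771/17554)) = 1/(-22445 - 16771/52662) = 1/(-1182015361/52662) = -52662/1182015361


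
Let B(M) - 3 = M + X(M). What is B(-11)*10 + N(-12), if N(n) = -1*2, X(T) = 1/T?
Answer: -912/11 ≈ -82.909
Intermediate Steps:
X(T) = 1/T
N(n) = -2
B(M) = 3 + M + 1/M (B(M) = 3 + (M + 1/M) = 3 + M + 1/M)
B(-11)*10 + N(-12) = (3 - 11 + 1/(-11))*10 - 2 = (3 - 11 - 1/11)*10 - 2 = -89/11*10 - 2 = -890/11 - 2 = -912/11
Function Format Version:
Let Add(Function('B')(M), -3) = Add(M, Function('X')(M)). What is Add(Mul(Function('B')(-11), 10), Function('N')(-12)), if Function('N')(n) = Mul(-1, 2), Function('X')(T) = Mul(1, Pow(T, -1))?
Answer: Rational(-912, 11) ≈ -82.909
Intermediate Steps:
Function('X')(T) = Pow(T, -1)
Function('N')(n) = -2
Function('B')(M) = Add(3, M, Pow(M, -1)) (Function('B')(M) = Add(3, Add(M, Pow(M, -1))) = Add(3, M, Pow(M, -1)))
Add(Mul(Function('B')(-11), 10), Function('N')(-12)) = Add(Mul(Add(3, -11, Pow(-11, -1)), 10), -2) = Add(Mul(Add(3, -11, Rational(-1, 11)), 10), -2) = Add(Mul(Rational(-89, 11), 10), -2) = Add(Rational(-890, 11), -2) = Rational(-912, 11)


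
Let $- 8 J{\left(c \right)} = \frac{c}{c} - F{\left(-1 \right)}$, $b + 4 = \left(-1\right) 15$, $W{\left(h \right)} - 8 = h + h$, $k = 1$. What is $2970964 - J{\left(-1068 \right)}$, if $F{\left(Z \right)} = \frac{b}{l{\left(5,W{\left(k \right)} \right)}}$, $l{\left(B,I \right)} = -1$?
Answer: $\frac{11883847}{4} \approx 2.971 \cdot 10^{6}$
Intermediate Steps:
$W{\left(h \right)} = 8 + 2 h$ ($W{\left(h \right)} = 8 + \left(h + h\right) = 8 + 2 h$)
$b = -19$ ($b = -4 - 15 = -19$)
$F{\left(Z \right)} = 19$ ($F{\left(Z \right)} = - \frac{19}{-1} = \left(-19\right) \left(-1\right) = 19$)
$J{\left(c \right)} = \frac{9}{4}$ ($J{\left(c \right)} = - \frac{\frac{c}{c} - 19}{8} = - \frac{1 - 19}{8} = \left(- \frac{1}{8}\right) \left(-18\right) = \frac{9}{4}$)
$2970964 - J{\left(-1068 \right)} = 2970964 - \frac{9}{4} = \frac{11883847}{4}$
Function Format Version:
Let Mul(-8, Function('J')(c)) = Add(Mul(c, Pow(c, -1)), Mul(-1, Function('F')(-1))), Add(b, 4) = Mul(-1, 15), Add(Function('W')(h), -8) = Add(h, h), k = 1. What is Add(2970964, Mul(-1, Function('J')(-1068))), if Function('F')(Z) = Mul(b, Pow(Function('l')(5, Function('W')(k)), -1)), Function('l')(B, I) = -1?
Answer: Rational(11883847, 4) ≈ 2.9710e+6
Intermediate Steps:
Function('W')(h) = Add(8, Mul(2, h)) (Function('W')(h) = Add(8, Add(h, h)) = Add(8, Mul(2, h)))
b = -19 (b = Add(-4, Mul(-1, 15)) = Add(-4, -15) = -19)
Function('F')(Z) = 19 (Function('F')(Z) = Mul(-19, Pow(-1, -1)) = Mul(-19, -1) = 19)
Function('J')(c) = Rational(9, 4) (Function('J')(c) = Mul(Rational(-1, 8), Add(Mul(c, Pow(c, -1)), Mul(-1, 19))) = Mul(Rational(-1, 8), Add(1, -19)) = Mul(Rational(-1, 8), -18) = Rational(9, 4))
Add(2970964, Mul(-1, Function('J')(-1068))) = Add(2970964, Mul(-1, Rational(9, 4))) = Add(2970964, Rational(-9, 4)) = Rational(11883847, 4)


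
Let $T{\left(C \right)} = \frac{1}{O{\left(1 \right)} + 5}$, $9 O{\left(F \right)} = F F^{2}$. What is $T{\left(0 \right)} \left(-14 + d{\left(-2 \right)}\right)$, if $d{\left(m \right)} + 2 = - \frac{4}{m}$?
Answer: $- \frac{63}{23} \approx -2.7391$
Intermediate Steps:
$d{\left(m \right)} = -2 - \frac{4}{m}$
$O{\left(F \right)} = \frac{F^{3}}{9}$ ($O{\left(F \right)} = \frac{F F^{2}}{9} = \frac{F^{3}}{9}$)
$T{\left(C \right)} = \frac{9}{46}$ ($T{\left(C \right)} = \frac{1}{\frac{1^{3}}{9} + 5} = \frac{1}{\frac{1}{9} \cdot 1 + 5} = \frac{1}{\frac{1}{9} + 5} = \frac{1}{\frac{46}{9}} = \frac{9}{46}$)
$T{\left(0 \right)} \left(-14 + d{\left(-2 \right)}\right) = \frac{9 \left(-14 - \left(2 + \frac{4}{-2}\right)\right)}{46} = \frac{9 \left(-14 - 0\right)}{46} = \frac{9 \left(-14 + \left(-2 + 2\right)\right)}{46} = \frac{9 \left(-14 + 0\right)}{46} = \frac{9}{46} \left(-14\right) = - \frac{63}{23}$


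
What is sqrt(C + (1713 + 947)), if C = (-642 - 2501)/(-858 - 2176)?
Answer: 7*sqrt(499903078)/3034 ≈ 51.585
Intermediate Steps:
C = 3143/3034 (C = -3143/(-3034) = -3143*(-1/3034) = 3143/3034 ≈ 1.0359)
sqrt(C + (1713 + 947)) = sqrt(3143/3034 + (1713 + 947)) = sqrt(3143/3034 + 2660) = sqrt(8073583/3034) = 7*sqrt(499903078)/3034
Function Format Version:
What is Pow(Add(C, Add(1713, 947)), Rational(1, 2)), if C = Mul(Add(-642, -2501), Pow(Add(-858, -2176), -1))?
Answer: Mul(Rational(7, 3034), Pow(499903078, Rational(1, 2))) ≈ 51.585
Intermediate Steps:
C = Rational(3143, 3034) (C = Mul(-3143, Pow(-3034, -1)) = Mul(-3143, Rational(-1, 3034)) = Rational(3143, 3034) ≈ 1.0359)
Pow(Add(C, Add(1713, 947)), Rational(1, 2)) = Pow(Add(Rational(3143, 3034), Add(1713, 947)), Rational(1, 2)) = Pow(Add(Rational(3143, 3034), 2660), Rational(1, 2)) = Pow(Rational(8073583, 3034), Rational(1, 2)) = Mul(Rational(7, 3034), Pow(499903078, Rational(1, 2)))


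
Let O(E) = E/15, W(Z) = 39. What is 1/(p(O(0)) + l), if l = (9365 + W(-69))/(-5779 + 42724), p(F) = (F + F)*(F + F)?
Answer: 36945/9404 ≈ 3.9286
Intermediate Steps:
O(E) = E/15 (O(E) = E*(1/15) = E/15)
p(F) = 4*F² (p(F) = (2*F)*(2*F) = 4*F²)
l = 9404/36945 (l = (9365 + 39)/(-5779 + 42724) = 9404/36945 ≈ 0.25454)
1/(p(O(0)) + l) = 1/(4*((1/15)*0)² + 9404/36945) = 1/(4*0² + 9404/36945) = 1/(4*0 + 9404/36945) = 1/(0 + 9404/36945) = 1/(9404/36945) = 36945/9404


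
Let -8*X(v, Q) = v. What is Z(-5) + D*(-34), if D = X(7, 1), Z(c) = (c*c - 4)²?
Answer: 1883/4 ≈ 470.75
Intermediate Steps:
Z(c) = (-4 + c²)² (Z(c) = (c² - 4)² = (-4 + c²)²)
X(v, Q) = -v/8
D = -7/8 (D = -⅛*7 = -7/8 ≈ -0.87500)
Z(-5) + D*(-34) = (-4 + (-5)²)² - 7/8*(-34) = (-4 + 25)² + 119/4 = 21² + 119/4 = 441 + 119/4 = 1883/4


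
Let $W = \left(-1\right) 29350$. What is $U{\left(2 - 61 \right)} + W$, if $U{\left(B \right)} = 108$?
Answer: $-29242$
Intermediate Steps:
$W = -29350$
$U{\left(2 - 61 \right)} + W = 108 - 29350 = -29242$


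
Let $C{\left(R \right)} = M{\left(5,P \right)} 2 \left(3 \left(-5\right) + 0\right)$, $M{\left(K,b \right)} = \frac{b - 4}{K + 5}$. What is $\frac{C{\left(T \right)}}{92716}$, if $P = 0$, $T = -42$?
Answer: $\frac{3}{23179} \approx 0.00012943$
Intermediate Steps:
$M{\left(K,b \right)} = \frac{-4 + b}{5 + K}$
$C{\left(R \right)} = 12$ ($C{\left(R \right)} = \frac{-4 + 0}{5 + 5} \cdot 2 \left(3 \left(-5\right) + 0\right) = \frac{1}{10} \left(-4\right) 2 \left(-15 + 0\right) = \frac{1}{10} \left(-4\right) 2 \left(-15\right) = \left(- \frac{2}{5}\right) 2 \left(-15\right) = \left(- \frac{4}{5}\right) \left(-15\right) = 12$)
$\frac{C{\left(T \right)}}{92716} = \frac{12}{92716} = 12 \cdot \frac{1}{92716} = \frac{3}{23179}$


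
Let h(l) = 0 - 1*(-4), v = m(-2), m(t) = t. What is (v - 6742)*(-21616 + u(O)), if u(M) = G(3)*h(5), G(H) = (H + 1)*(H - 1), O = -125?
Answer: 145562496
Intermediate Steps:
v = -2
h(l) = 4 (h(l) = 0 + 4 = 4)
G(H) = (1 + H)*(-1 + H)
u(M) = 32 (u(M) = (-1 + 3**2)*4 = (-1 + 9)*4 = 8*4 = 32)
(v - 6742)*(-21616 + u(O)) = (-2 - 6742)*(-21616 + 32) = -6744*(-21584) = 145562496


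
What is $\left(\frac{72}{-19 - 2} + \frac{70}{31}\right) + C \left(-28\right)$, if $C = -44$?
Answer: $\frac{267090}{217} \approx 1230.8$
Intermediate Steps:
$\left(\frac{72}{-19 - 2} + \frac{70}{31}\right) + C \left(-28\right) = \left(\frac{72}{-19 - 2} + \frac{70}{31}\right) - -1232 = \left(\frac{72}{-19 - 2} + 70 \cdot \frac{1}{31}\right) + 1232 = \left(\frac{72}{-21} + \frac{70}{31}\right) + 1232 = \left(72 \left(- \frac{1}{21}\right) + \frac{70}{31}\right) + 1232 = \left(- \frac{24}{7} + \frac{70}{31}\right) + 1232 = - \frac{254}{217} + 1232 = \frac{267090}{217}$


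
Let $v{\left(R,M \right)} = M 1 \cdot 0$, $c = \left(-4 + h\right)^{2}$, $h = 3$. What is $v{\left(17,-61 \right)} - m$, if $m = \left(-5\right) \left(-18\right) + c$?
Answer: $-91$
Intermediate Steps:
$c = 1$ ($c = \left(-4 + 3\right)^{2} = \left(-1\right)^{2} = 1$)
$v{\left(R,M \right)} = 0$ ($v{\left(R,M \right)} = M 0 = 0$)
$m = 91$ ($m = \left(-5\right) \left(-18\right) + 1 = 90 + 1 = 91$)
$v{\left(17,-61 \right)} - m = 0 - 91 = -91$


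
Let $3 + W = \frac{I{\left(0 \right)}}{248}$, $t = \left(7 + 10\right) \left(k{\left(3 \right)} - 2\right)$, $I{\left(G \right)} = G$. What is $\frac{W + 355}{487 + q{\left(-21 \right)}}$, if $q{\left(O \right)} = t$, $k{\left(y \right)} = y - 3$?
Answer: $\frac{352}{453} \approx 0.77704$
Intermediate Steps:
$k{\left(y \right)} = -3 + y$
$t = -34$ ($t = \left(7 + 10\right) \left(\left(-3 + 3\right) - 2\right) = 17 \left(0 - 2\right) = 17 \left(-2\right) = -34$)
$q{\left(O \right)} = -34$
$W = -3$ ($W = -3 + \frac{0}{248} = -3 + 0 \cdot \frac{1}{248} = -3 + 0 = -3$)
$\frac{W + 355}{487 + q{\left(-21 \right)}} = \frac{-3 + 355}{487 - 34} = \frac{352}{453}$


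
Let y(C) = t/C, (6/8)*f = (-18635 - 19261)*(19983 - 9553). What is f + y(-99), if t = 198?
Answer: -527007042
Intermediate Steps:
f = -527007040 (f = 4*((-18635 - 19261)*(19983 - 9553))/3 = 4*(-37896*10430)/3 = (4/3)*(-395255280) = -527007040)
y(C) = 198/C
f + y(-99) = -527007040 + 198/(-99) = -527007040 + 198*(-1/99) = -527007040 - 2 = -527007042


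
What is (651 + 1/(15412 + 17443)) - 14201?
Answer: -445185249/32855 ≈ -13550.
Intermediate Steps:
(651 + 1/(15412 + 17443)) - 14201 = (651 + 1/32855) - 14201 = 21388606/32855 - 14201 = -445185249/32855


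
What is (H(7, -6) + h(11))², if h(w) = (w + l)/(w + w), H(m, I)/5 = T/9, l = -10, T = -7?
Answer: 579121/39204 ≈ 14.772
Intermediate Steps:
H(m, I) = -35/9 (H(m, I) = 5*(-7/9) = -35/9)
h(w) = (-10 + w)/(2*w) (h(w) = (w - 10)/(w + w) = (-10 + w)/((2*w)) = (-10 + w)*(1/(2*w)) = (-10 + w)/(2*w))
(H(7, -6) + h(11))² = (-35/9 + (½)*(-10 + 11)/11)² = (-35/9 + (½)*(1/11)*1)² = (-35/9 + 1/22)² = (-761/198)² = 579121/39204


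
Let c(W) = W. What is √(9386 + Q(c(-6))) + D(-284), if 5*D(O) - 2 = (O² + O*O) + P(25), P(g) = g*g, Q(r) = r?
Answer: 161939/5 + 2*√2345 ≈ 32485.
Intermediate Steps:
P(g) = g²
D(O) = 627/5 + 2*O²/5 (D(O) = ⅖ + ((O² + O*O) + 25²)/5 = ⅖ + ((O² + O²) + 625)/5 = ⅖ + (2*O² + 625)/5 = ⅖ + (625 + 2*O²)/5 = ⅖ + (125 + 2*O²/5) = 627/5 + 2*O²/5)
√(9386 + Q(c(-6))) + D(-284) = √(9386 - 6) + (627/5 + (⅖)*(-284)²) = √9380 + (627/5 + (⅖)*80656) = 2*√2345 + (627/5 + 161312/5) = 2*√2345 + 161939/5 = 161939/5 + 2*√2345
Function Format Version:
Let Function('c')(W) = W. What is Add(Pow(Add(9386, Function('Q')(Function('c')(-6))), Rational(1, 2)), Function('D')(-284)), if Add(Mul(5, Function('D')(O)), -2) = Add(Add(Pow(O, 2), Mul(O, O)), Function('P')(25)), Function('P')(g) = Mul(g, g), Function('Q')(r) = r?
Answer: Add(Rational(161939, 5), Mul(2, Pow(2345, Rational(1, 2)))) ≈ 32485.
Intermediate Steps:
Function('P')(g) = Pow(g, 2)
Function('D')(O) = Add(Rational(627, 5), Mul(Rational(2, 5), Pow(O, 2))) (Function('D')(O) = Add(Rational(2, 5), Mul(Rational(1, 5), Add(Add(Pow(O, 2), Mul(O, O)), Pow(25, 2)))) = Add(Rational(2, 5), Mul(Rational(1, 5), Add(Add(Pow(O, 2), Pow(O, 2)), 625))) = Add(Rational(2, 5), Mul(Rational(1, 5), Add(Mul(2, Pow(O, 2)), 625))) = Add(Rational(2, 5), Mul(Rational(1, 5), Add(625, Mul(2, Pow(O, 2))))) = Add(Rational(2, 5), Add(125, Mul(Rational(2, 5), Pow(O, 2)))) = Add(Rational(627, 5), Mul(Rational(2, 5), Pow(O, 2))))
Add(Pow(Add(9386, Function('Q')(Function('c')(-6))), Rational(1, 2)), Function('D')(-284)) = Add(Pow(Add(9386, -6), Rational(1, 2)), Add(Rational(627, 5), Mul(Rational(2, 5), Pow(-284, 2)))) = Add(Pow(9380, Rational(1, 2)), Add(Rational(627, 5), Mul(Rational(2, 5), 80656))) = Add(Mul(2, Pow(2345, Rational(1, 2))), Add(Rational(627, 5), Rational(161312, 5))) = Add(Mul(2, Pow(2345, Rational(1, 2))), Rational(161939, 5)) = Add(Rational(161939, 5), Mul(2, Pow(2345, Rational(1, 2))))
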